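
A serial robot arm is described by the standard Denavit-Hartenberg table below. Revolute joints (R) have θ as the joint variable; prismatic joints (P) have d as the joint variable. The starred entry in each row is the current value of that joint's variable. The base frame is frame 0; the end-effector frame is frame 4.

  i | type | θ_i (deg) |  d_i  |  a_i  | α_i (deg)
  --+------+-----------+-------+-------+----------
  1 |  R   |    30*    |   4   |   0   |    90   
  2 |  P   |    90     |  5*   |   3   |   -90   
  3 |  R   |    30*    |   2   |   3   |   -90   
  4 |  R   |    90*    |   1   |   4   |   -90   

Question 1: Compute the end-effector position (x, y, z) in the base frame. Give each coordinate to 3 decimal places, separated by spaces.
3.049 -1.281 9.098

after link 1: o_1 = (0.0000, 0.0000, 4.0000)
after link 2: o_2 = (2.5000, -4.3301, 7.0000)
after link 3: o_3 = (0.0179, -4.0311, 9.5981)
after link 4: o_4 = (3.0490, -1.2811, 9.0981)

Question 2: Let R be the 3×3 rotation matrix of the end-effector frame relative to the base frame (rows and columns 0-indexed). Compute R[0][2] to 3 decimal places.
End-effector z-axis (col 2 of R) = (0.2500,-0.4330,-0.8660)
R[0][2] = 0.2500

0.250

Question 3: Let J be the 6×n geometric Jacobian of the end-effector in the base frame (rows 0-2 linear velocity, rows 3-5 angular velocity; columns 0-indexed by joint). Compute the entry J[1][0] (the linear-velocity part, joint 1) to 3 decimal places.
3.049

axis z_0 = ẑ; lever o_n−o_0 = (3.0490,-1.2811,9.0981)
cross product → J_v[:, 0] = (1.2811,3.0490,-0.0000)
J_ω[:, 0] = z_0
entry J[1][0] = 3.0490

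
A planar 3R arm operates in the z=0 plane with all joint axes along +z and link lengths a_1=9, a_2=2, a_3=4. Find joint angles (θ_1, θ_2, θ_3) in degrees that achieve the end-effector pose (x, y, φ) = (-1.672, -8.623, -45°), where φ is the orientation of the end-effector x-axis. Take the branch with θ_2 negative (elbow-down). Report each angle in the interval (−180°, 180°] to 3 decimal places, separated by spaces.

wrist centre = target − a_3·(cos φ, sin φ) = (-4.5004, -5.7946)
cos θ_2 = (53.8309−9²−2²)/(2·9·2) = -0.8658; θ_2 = -149.9751° (elbow-down)
β = atan2(-5.7946,-4.5004) = -127.8351°; ψ = atan2(-1.0008,7.2684) = -7.8395°
θ_1 = β − ψ = -119.9956°
θ_3 = φ − θ_1 − θ_2 = -135.0293° (wrapped to (-180°,180°])

-119.996 -149.975 -135.029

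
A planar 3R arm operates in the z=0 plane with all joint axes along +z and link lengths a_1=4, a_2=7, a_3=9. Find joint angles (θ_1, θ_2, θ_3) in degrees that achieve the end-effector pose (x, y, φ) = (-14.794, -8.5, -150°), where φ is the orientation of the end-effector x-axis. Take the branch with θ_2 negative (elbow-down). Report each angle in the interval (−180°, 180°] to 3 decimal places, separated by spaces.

-89.997 -90.003 30.000

wrist centre = target − a_3·(cos φ, sin φ) = (-6.9998, -4.0000)
cos θ_2 = (64.9968−4²−7²)/(2·4·7) = -0.0001; θ_2 = -90.0033° (elbow-down)
β = atan2(-4.0000,-6.9998) = -150.2543°; ψ = atan2(-7.0000,3.9996) = -60.2576°
θ_1 = β − ψ = -89.9967°
θ_3 = φ − θ_1 − θ_2 = 30.0000° (wrapped to (-180°,180°])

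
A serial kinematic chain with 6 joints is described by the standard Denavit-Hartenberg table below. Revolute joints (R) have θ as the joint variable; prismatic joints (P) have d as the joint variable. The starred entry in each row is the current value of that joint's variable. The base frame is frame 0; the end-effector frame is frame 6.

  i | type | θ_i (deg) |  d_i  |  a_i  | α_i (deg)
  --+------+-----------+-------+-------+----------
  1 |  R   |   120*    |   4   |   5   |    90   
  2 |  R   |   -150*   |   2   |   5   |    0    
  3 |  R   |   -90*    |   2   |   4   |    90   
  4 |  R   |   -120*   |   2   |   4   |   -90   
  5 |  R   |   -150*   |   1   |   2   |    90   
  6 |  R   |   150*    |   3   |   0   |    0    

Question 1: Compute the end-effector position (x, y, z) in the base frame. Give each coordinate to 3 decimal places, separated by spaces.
3.067 0.358 5.583

after link 1: o_1 = (-2.5000, 4.3301, 4.0000)
after link 2: o_2 = (1.3971, 1.5801, 1.5000)
after link 3: o_3 = (4.1292, 0.8481, 4.9641)
after link 4: o_4 = (-0.2369, 1.4821, 4.2321)
after link 5: o_5 = (0.6292, 1.9821, 6.2321)
after link 6: o_6 = (3.0667, 0.3583, 5.5825)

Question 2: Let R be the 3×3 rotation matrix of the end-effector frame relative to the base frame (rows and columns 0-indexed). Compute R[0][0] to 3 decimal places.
End-effector x-axis (col 0 of R) = (-0.5770,-0.7996,-0.1663)
R[0][0] = -0.5770

-0.577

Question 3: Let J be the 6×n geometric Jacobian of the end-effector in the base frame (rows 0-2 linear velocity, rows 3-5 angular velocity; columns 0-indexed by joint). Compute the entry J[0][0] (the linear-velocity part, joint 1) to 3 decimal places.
-0.358

axis z_0 = ẑ; lever o_n−o_0 = (3.0667,0.3583,5.5825)
cross product → J_v[:, 0] = (-0.3583,3.0667,0.0000)
J_ω[:, 0] = z_0
entry J[0][0] = -0.3583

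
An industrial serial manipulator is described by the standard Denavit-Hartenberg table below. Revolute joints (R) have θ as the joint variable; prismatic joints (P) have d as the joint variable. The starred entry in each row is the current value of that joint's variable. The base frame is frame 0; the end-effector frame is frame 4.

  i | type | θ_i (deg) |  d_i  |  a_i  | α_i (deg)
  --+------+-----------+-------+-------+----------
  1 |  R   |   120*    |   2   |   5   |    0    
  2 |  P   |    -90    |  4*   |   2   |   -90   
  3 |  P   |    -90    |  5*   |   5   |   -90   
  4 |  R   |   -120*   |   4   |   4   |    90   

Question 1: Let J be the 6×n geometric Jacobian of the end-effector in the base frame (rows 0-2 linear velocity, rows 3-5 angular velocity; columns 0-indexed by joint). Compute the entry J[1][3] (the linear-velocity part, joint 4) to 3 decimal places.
1.732

axis z_3 = (0.8660,0.5000,-0.0000); lever o_n−o_3 = (1.7321,5.0000,-2.0000)
cross product → J_v[:, 3] = (-1.0000,1.7321,3.4641)
J_ω[:, 3] = z_3
entry J[1][3] = 1.7321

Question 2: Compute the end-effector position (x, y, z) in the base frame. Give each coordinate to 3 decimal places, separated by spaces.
after link 1: o_1 = (-2.5000, 4.3301, 2.0000)
after link 2: o_2 = (-0.7679, 5.3301, 6.0000)
after link 3: o_3 = (-3.2679, 9.6603, 11.0000)
after link 4: o_4 = (-1.5359, 14.6603, 9.0000)

-1.536 14.660 9.000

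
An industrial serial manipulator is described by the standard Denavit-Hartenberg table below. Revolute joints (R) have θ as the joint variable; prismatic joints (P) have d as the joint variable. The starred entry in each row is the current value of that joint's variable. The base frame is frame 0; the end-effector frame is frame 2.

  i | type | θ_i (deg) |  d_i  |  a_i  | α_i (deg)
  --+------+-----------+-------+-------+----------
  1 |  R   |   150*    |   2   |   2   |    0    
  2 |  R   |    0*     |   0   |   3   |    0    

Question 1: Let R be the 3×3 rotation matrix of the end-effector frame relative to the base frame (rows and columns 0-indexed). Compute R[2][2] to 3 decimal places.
1.000

End-effector z-axis (col 2 of R) = (0.0000,0.0000,1.0000)
R[2][2] = 1.0000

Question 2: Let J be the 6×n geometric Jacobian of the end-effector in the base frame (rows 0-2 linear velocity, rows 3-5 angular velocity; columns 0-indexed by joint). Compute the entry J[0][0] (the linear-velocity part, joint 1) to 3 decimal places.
-2.500

axis z_0 = ẑ; lever o_n−o_0 = (-4.3301,2.5000,2.0000)
cross product → J_v[:, 0] = (-2.5000,-4.3301,0.0000)
J_ω[:, 0] = z_0
entry J[0][0] = -2.5000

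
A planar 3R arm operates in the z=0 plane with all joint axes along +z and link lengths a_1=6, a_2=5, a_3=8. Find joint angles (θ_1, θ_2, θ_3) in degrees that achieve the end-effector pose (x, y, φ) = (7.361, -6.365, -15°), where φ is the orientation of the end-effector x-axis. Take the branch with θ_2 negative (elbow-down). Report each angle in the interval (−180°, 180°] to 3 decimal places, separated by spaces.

wrist centre = target − a_3·(cos φ, sin φ) = (-0.3664, -4.2944)
cos θ_2 = (18.5765−6²−5²)/(2·6·5) = -0.7071; θ_2 = -134.9960° (elbow-down)
β = atan2(-4.2944,-0.3664) = -94.8767°; ψ = atan2(-3.5358,2.4647) = -55.1205°
θ_1 = β − ψ = -39.7562°
θ_3 = φ − θ_1 − θ_2 = 159.7522° (wrapped to (-180°,180°])

-39.756 -134.996 159.752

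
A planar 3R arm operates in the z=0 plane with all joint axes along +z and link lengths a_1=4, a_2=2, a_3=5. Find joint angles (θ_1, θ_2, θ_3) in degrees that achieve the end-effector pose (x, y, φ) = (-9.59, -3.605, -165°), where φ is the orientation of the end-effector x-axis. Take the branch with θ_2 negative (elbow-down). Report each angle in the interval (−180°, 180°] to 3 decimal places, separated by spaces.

-135.001 -59.994 29.995

wrist centre = target − a_3·(cos φ, sin φ) = (-4.7604, -2.3109)
cos θ_2 = (28.0014−4²−2²)/(2·4·2) = 0.5001; θ_2 = -59.9942° (elbow-down)
β = atan2(-2.3109,-4.7604) = -154.1059°; ψ = atan2(-1.7319,5.0002) = -19.1049°
θ_1 = β − ψ = -135.0010°
θ_3 = φ − θ_1 − θ_2 = 29.9951° (wrapped to (-180°,180°])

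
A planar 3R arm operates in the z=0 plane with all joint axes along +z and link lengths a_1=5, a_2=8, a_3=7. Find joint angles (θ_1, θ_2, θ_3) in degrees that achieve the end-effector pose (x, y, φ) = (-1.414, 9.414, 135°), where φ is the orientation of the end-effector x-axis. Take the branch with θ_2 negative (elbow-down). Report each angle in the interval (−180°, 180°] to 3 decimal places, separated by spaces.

wrist centre = target − a_3·(cos φ, sin φ) = (3.5357, 4.4643)
cos θ_2 = (32.4311−5²−8²)/(2·5·8) = -0.7071; θ_2 = -135.0004° (elbow-down)
β = atan2(4.4643,3.5357) = 51.6203°; ψ = atan2(-5.6568,-0.6569) = -96.6238°
θ_1 = β − ψ = 148.2441°
θ_3 = φ − θ_1 − θ_2 = 121.7563° (wrapped to (-180°,180°])

148.244 -135.000 121.756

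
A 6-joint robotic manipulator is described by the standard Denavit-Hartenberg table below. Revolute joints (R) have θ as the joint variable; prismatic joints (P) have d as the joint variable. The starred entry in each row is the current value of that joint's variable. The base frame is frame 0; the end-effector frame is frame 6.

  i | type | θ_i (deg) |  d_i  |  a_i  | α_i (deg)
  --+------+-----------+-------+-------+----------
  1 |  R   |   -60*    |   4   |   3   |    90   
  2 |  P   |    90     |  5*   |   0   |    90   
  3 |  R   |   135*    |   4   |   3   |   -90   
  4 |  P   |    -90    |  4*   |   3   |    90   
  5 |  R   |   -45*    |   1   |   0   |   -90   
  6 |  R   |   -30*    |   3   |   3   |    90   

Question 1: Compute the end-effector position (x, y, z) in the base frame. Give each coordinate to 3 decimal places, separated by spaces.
after link 1: o_1 = (1.5000, -2.5981, 4.0000)
after link 2: o_2 = (-2.8301, -5.0981, 4.0000)
after link 3: o_3 = (-2.6672, -9.6228, 1.8787)
after link 4: o_4 = (1.2822, -10.8067, -0.9497)
after link 5: o_5 = (1.8946, -10.4531, -0.2426)
after link 6: o_6 = (4.9664, -13.2504, 0.6171)

4.966 -13.250 0.617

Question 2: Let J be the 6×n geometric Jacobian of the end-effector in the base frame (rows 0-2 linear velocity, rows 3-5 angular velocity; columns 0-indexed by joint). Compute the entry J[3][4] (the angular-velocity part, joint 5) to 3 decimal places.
axis z_4 = (0.6124,0.3536,0.7071); lever o_n−o_4 = (3.6842,-2.4437,1.5668)
cross product → J_v[:, 4] = (2.2819,1.6456,-2.7990)
J_ω[:, 4] = z_4
entry J[3][4] = 0.6124

0.612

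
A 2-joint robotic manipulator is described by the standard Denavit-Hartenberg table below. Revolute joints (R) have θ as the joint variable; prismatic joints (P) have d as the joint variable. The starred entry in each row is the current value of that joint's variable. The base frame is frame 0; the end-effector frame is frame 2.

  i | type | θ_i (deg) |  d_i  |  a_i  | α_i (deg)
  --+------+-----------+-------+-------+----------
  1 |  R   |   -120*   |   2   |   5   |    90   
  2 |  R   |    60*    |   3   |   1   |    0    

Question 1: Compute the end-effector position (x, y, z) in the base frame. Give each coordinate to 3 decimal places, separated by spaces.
-5.348 -3.263 2.866

after link 1: o_1 = (-2.5000, -4.3301, 2.0000)
after link 2: o_2 = (-5.3481, -3.2631, 2.8660)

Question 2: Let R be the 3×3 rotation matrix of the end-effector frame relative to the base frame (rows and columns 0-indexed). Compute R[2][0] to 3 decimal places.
0.866

End-effector x-axis (col 0 of R) = (-0.2500,-0.4330,0.8660)
R[2][0] = 0.8660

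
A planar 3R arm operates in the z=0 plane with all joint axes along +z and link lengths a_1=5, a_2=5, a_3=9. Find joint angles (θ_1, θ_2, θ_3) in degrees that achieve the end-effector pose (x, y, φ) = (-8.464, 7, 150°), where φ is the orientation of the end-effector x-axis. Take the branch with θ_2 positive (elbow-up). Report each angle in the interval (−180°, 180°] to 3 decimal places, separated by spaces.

wrist centre = target − a_3·(cos φ, sin φ) = (-0.6698, 2.5000)
cos θ_2 = (6.6986−5²−5²)/(2·5·5) = -0.8660; θ_2 = 150.0003° (elbow-up)
β = atan2(2.5000,-0.6698) = 104.9978°; ψ = atan2(2.5000,0.6699) = 75.0002°
θ_1 = β − ψ = 29.9977°
θ_3 = φ − θ_1 − θ_2 = -29.9980° (wrapped to (-180°,180°])

29.998 150.000 -29.998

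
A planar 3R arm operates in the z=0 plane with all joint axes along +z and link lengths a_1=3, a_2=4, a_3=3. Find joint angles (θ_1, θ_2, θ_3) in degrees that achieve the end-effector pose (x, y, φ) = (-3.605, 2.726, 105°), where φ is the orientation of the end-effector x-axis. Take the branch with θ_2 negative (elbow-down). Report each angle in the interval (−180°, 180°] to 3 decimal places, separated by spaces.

wrist centre = target − a_3·(cos φ, sin φ) = (-2.8285, -0.1718)
cos θ_2 = (8.0302−3²−4²)/(2·3·4) = -0.7071; θ_2 = -134.9976° (elbow-down)
β = atan2(-0.1718,-2.8285) = -176.5247°; ψ = atan2(-2.8285,0.1717) = -86.5264°
θ_1 = β − ψ = -89.9983°
θ_3 = φ − θ_1 − θ_2 = -30.0041° (wrapped to (-180°,180°])

-89.998 -134.998 -30.004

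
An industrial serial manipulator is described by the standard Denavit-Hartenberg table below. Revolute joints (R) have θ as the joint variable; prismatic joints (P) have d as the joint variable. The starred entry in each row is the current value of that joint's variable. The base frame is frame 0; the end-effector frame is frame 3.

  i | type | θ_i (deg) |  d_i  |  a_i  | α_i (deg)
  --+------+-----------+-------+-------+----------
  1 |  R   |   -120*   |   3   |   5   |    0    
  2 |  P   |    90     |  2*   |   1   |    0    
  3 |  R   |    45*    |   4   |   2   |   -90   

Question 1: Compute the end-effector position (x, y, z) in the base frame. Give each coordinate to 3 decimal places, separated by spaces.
0.298 -4.312 9.000

after link 1: o_1 = (-2.5000, -4.3301, 3.0000)
after link 2: o_2 = (-1.6340, -4.8301, 5.0000)
after link 3: o_3 = (0.2979, -4.3125, 9.0000)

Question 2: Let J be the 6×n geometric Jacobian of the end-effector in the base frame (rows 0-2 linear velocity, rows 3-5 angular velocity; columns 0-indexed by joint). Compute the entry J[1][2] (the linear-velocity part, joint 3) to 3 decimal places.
1.932

axis z_2 = (0.0000,0.0000,1.0000); lever o_n−o_2 = (1.9319,0.5176,4.0000)
cross product → J_v[:, 2] = (-0.5176,1.9319,0.0000)
J_ω[:, 2] = z_2
entry J[1][2] = 1.9319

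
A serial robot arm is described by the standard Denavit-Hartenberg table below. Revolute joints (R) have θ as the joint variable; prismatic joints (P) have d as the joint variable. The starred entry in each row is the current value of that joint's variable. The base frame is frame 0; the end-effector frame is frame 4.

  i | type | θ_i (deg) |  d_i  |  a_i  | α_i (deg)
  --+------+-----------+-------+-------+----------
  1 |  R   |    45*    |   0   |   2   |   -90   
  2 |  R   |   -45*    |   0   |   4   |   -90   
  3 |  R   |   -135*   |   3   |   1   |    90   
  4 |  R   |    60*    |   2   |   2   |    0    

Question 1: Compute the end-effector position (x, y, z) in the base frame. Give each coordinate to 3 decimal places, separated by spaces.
4.366 4.366 -2.518

after link 1: o_1 = (1.4142, 1.4142, 0.0000)
after link 2: o_2 = (3.4142, 3.4142, 2.8284)
after link 3: o_3 = (4.0607, 5.0607, 0.2071)
after link 4: o_4 = (4.3660, 4.3660, -2.5176)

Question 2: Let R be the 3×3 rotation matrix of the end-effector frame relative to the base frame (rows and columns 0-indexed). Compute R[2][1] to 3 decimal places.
0.079

End-effector y-axis (col 1 of R) = (0.9892,0.1232,0.0795)
R[2][1] = 0.0795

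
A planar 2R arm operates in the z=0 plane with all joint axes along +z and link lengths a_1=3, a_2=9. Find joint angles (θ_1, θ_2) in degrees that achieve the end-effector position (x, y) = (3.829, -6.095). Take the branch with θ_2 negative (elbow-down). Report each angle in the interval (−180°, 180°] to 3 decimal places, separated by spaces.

cos θ_2 = (51.8103−3²−9²)/(2·3·9) = -0.7072; θ_2 = -135.0090° (elbow-down)
β = atan2(-6.0950,3.8290) = -57.8621°; ψ = atan2(-6.3630,-3.3650) = -117.8714°
θ_1 = β − ψ = 60.0093°

60.009 -135.009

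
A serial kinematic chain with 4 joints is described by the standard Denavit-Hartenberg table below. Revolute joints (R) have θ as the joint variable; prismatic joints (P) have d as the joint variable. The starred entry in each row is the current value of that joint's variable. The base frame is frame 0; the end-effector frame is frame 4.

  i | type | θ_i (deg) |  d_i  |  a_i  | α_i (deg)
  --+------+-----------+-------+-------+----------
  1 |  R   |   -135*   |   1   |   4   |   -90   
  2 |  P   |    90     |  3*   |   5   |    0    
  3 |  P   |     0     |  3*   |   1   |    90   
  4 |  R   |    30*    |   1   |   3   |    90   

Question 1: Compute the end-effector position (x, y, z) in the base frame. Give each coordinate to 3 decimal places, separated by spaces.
after link 1: o_1 = (-2.8284, -2.8284, 1.0000)
after link 2: o_2 = (-0.7071, -4.9497, -4.0000)
after link 3: o_3 = (1.4142, -7.0711, -5.0000)
after link 4: o_4 = (1.7678, -8.8388, -7.5981)

1.768 -8.839 -7.598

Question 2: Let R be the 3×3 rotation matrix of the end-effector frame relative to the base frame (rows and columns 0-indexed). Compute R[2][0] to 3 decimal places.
End-effector x-axis (col 0 of R) = (0.3536,-0.3536,-0.8660)
R[2][0] = -0.8660

-0.866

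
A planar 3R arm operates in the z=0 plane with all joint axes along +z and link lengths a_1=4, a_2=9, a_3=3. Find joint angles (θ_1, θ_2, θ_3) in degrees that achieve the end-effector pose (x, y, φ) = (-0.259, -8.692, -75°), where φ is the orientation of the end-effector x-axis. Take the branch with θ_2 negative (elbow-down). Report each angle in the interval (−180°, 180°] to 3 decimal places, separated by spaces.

30.006 -150.002 44.995

wrist centre = target − a_3·(cos φ, sin φ) = (-1.0355, -5.7942)
cos θ_2 = (34.6452−4²−9²)/(2·4·9) = -0.8660; θ_2 = -150.0016° (elbow-down)
β = atan2(-5.7942,-1.0355) = -100.1321°; ψ = atan2(-4.4998,-3.7944) = -130.1386°
θ_1 = β − ψ = 30.0065°
θ_3 = φ − θ_1 − θ_2 = 44.9951° (wrapped to (-180°,180°])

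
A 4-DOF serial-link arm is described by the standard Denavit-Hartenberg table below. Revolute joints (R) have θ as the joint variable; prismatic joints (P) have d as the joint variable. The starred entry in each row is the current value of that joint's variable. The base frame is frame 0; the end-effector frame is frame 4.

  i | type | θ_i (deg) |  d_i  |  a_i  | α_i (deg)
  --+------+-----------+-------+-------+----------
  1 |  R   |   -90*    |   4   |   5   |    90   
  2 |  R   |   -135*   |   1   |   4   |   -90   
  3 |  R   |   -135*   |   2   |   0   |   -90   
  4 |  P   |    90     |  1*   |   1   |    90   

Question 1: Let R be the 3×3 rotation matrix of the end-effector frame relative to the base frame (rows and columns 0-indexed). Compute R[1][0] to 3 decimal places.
End-effector x-axis (col 0 of R) = (-0.0000,0.7071,0.7071)
R[1][0] = 0.7071

0.707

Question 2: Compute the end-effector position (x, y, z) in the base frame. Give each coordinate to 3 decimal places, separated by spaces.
-1.707 -2.379 -0.036

after link 1: o_1 = (0.0000, -5.0000, 4.0000)
after link 2: o_2 = (-1.0000, -2.1716, 1.1716)
after link 3: o_3 = (-1.0000, -3.5858, -0.2426)
after link 4: o_4 = (-1.7071, -2.3787, -0.0355)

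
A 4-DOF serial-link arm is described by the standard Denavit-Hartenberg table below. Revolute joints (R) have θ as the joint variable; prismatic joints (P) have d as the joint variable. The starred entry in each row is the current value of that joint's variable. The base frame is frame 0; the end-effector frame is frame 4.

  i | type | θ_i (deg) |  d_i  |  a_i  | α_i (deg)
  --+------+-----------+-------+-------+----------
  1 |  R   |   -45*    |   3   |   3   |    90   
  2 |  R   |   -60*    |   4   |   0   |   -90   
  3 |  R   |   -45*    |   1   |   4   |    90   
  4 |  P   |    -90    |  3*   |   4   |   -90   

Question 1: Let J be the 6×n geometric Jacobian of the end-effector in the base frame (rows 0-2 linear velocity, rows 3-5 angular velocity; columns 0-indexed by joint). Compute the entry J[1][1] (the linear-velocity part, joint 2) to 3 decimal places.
axis z_1 = (-0.7071,-0.7071,0.0000); lever o_n−o_1 = (-7.9155,-4.7413,-2.1124)
cross product → J_v[:, 1] = (1.4937,-1.4937,-2.2445)
J_ω[:, 1] = z_1
entry J[1][1] = -1.4937

-1.494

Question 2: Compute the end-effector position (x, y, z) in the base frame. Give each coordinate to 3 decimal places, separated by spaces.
-5.794 -6.863 0.888

after link 1: o_1 = (2.1213, -2.1213, 3.0000)
after link 2: o_2 = (-0.7071, -4.9497, 3.0000)
after link 3: o_3 = (-1.0947, -8.5621, 1.0505)
after link 4: o_4 = (-5.7942, -6.8626, 0.8876)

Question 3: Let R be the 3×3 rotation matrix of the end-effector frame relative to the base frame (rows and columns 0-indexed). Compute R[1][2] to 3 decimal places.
End-effector z-axis (col 2 of R) = (-0.2500,-0.7500,-0.6124)
R[1][2] = -0.7500

-0.750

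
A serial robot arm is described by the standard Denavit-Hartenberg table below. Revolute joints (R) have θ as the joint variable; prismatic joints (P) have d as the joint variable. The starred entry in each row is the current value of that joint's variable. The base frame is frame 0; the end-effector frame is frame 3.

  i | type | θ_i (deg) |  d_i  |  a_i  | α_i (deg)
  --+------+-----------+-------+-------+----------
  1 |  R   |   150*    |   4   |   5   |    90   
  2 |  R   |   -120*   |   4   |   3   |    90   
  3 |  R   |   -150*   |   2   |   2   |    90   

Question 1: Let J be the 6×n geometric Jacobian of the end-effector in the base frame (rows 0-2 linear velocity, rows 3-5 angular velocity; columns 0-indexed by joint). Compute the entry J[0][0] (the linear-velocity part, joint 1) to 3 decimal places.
-3.915

axis z_0 = ẑ; lever o_n−o_0 = (-0.7811,3.9151,3.9019)
cross product → J_v[:, 0] = (-3.9151,-0.7811,0.0000)
J_ω[:, 0] = z_0
entry J[0][0] = -3.9151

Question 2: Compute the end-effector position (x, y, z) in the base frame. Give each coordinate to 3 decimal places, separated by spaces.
after link 1: o_1 = (-4.3301, 2.5000, 4.0000)
after link 2: o_2 = (-1.0311, 5.2141, 1.4019)
after link 3: o_3 = (-0.7811, 3.9151, 3.9019)

-0.781 3.915 3.902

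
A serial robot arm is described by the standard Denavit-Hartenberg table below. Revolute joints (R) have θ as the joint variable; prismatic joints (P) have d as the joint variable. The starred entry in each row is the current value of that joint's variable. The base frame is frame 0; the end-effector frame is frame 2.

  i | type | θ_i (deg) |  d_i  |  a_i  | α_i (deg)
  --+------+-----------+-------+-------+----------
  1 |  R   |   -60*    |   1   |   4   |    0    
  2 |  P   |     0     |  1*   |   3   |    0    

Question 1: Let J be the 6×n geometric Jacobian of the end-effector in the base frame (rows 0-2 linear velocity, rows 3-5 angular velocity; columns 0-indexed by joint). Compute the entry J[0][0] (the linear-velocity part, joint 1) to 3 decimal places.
axis z_0 = ẑ; lever o_n−o_0 = (3.5000,-6.0622,2.0000)
cross product → J_v[:, 0] = (6.0622,3.5000,-0.0000)
J_ω[:, 0] = z_0
entry J[0][0] = 6.0622

6.062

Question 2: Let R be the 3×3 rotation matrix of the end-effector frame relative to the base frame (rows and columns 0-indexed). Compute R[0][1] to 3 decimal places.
End-effector y-axis (col 1 of R) = (0.8660,0.5000,0.0000)
R[0][1] = 0.8660

0.866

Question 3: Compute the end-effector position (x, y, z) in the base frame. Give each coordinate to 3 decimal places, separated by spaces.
3.500 -6.062 2.000

after link 1: o_1 = (2.0000, -3.4641, 1.0000)
after link 2: o_2 = (3.5000, -6.0622, 2.0000)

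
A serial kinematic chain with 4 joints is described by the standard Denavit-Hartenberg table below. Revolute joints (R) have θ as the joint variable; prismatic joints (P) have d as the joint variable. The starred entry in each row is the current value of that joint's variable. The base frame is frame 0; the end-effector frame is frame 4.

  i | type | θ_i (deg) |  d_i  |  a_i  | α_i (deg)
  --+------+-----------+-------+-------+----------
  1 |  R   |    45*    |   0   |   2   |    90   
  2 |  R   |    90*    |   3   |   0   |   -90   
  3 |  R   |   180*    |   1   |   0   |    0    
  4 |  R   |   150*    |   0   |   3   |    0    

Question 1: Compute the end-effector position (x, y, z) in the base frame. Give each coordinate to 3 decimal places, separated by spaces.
after link 1: o_1 = (1.4142, 1.4142, 0.0000)
after link 2: o_2 = (3.5355, -0.7071, 0.0000)
after link 3: o_3 = (2.8284, -1.4142, 0.0000)
after link 4: o_4 = (3.8891, -2.4749, 2.5981)

3.889 -2.475 2.598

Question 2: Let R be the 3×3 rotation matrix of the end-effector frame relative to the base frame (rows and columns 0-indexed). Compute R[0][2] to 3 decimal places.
End-effector z-axis (col 2 of R) = (-0.7071,-0.7071,0.0000)
R[0][2] = -0.7071

-0.707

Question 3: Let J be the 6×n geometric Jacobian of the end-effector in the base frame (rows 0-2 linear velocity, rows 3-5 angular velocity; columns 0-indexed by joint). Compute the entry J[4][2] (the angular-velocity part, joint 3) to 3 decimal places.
-0.707

axis z_2 = (-0.7071,-0.7071,0.0000); lever o_n−o_2 = (0.3536,-1.7678,2.5981)
cross product → J_v[:, 2] = (-1.8371,1.8371,1.5000)
J_ω[:, 2] = z_2
entry J[4][2] = -0.7071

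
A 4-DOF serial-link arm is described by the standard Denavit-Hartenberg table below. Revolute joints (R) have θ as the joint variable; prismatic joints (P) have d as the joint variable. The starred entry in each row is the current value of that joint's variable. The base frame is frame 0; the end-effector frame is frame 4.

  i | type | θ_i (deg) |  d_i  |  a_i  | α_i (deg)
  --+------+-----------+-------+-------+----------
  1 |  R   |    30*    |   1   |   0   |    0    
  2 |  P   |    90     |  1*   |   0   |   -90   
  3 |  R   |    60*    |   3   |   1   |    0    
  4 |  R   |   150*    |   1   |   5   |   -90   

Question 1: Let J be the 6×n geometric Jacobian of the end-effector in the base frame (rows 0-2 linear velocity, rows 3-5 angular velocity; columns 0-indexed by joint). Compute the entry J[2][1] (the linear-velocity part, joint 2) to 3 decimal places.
prismatic axis z_1 = (0.0000,0.0000,1.0000)
J_v[:, 1] = z_1; J_ω[:, 1] = (0,0,0)
entry J[2][1] = 1.0000

1.000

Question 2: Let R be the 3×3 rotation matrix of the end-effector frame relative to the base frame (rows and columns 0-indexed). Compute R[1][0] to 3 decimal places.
-0.750

End-effector x-axis (col 0 of R) = (0.4330,-0.7500,0.5000)
R[1][0] = -0.7500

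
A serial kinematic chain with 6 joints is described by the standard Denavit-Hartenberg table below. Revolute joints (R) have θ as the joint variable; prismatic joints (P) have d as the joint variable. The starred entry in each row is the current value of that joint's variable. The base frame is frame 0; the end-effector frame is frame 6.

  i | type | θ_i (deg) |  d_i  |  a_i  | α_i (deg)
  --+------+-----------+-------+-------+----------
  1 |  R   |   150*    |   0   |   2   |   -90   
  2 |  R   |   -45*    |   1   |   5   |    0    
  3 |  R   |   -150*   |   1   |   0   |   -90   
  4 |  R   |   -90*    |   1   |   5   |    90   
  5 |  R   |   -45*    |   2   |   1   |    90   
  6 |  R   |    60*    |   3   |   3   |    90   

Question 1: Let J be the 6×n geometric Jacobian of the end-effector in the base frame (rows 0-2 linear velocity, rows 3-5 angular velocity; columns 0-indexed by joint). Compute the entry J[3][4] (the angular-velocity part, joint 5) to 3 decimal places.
-0.837

axis z_4 = (-0.8365,0.4830,0.2588); lever o_n−o_4 = (-4.5413,3.0302,-2.5665)
cross product → J_v[:, 4] = (-2.0238,-3.3223,-0.3415)
J_ω[:, 4] = z_4
entry J[3][4] = -0.8365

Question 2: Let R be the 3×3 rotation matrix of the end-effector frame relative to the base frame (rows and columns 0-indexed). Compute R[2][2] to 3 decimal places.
End-effector z-axis (col 2 of R) = (-0.0252,-0.6926,-0.7209)
R[2][2] = -0.7209

-0.721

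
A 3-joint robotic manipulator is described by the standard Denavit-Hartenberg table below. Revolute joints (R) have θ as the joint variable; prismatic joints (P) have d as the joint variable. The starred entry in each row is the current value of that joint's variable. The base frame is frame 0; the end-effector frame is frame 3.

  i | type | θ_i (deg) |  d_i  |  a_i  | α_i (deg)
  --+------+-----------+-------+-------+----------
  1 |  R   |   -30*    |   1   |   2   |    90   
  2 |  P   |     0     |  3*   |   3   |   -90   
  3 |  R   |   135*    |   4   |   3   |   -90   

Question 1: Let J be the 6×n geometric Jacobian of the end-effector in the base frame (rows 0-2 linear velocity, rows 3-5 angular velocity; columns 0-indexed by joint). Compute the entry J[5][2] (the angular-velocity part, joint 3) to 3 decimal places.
1.000

axis z_2 = (0.0000,0.0000,1.0000); lever o_n−o_2 = (-0.7765,2.8978,4.0000)
cross product → J_v[:, 2] = (-2.8978,-0.7765,0.0000)
J_ω[:, 2] = z_2
entry J[5][2] = 1.0000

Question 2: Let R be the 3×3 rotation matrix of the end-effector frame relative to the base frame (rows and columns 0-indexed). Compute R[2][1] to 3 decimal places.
-1.000

End-effector y-axis (col 1 of R) = (-0.0000,-0.0000,-1.0000)
R[2][1] = -1.0000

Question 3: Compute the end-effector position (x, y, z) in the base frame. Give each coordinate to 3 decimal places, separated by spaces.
after link 1: o_1 = (1.7321, -1.0000, 1.0000)
after link 2: o_2 = (2.8301, -5.0981, 1.0000)
after link 3: o_3 = (2.0537, -2.2003, 5.0000)

2.054 -2.200 5.000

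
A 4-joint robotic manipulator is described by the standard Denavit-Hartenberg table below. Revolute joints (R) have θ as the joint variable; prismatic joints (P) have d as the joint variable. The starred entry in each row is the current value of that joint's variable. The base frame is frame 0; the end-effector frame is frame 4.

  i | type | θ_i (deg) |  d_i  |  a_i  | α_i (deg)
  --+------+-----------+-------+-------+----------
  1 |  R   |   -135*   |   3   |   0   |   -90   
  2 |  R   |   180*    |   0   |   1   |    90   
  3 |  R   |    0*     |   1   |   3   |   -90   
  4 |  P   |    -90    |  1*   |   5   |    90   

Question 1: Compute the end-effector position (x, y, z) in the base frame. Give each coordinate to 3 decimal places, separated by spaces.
after link 1: o_1 = (0.0000, 0.0000, 3.0000)
after link 2: o_2 = (0.7071, 0.7071, 3.0000)
after link 3: o_3 = (2.8284, 2.8284, 2.0000)
after link 4: o_4 = (3.5355, 2.1213, -3.0000)

3.536 2.121 -3.000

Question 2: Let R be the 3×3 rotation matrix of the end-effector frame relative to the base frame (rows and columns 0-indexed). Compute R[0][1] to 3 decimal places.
0.707

End-effector y-axis (col 1 of R) = (0.7071,-0.7071,0.0000)
R[0][1] = 0.7071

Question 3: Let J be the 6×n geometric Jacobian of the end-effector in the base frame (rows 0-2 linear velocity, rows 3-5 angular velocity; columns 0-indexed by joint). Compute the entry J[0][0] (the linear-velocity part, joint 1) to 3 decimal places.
-2.121

axis z_0 = ẑ; lever o_n−o_0 = (3.5355,2.1213,-3.0000)
cross product → J_v[:, 0] = (-2.1213,3.5355,0.0000)
J_ω[:, 0] = z_0
entry J[0][0] = -2.1213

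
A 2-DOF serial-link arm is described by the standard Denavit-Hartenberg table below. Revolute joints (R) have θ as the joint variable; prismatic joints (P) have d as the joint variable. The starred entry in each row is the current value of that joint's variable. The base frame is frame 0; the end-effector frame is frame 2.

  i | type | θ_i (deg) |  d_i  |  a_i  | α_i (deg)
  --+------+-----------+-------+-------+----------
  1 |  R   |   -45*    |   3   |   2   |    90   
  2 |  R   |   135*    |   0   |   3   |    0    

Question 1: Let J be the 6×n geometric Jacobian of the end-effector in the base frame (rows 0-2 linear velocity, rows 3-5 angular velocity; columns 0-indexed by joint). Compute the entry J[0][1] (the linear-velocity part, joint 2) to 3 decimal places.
-1.500

axis z_1 = (-0.7071,-0.7071,0.0000); lever o_n−o_1 = (-1.5000,1.5000,2.1213)
cross product → J_v[:, 1] = (-1.5000,1.5000,-2.1213)
J_ω[:, 1] = z_1
entry J[0][1] = -1.5000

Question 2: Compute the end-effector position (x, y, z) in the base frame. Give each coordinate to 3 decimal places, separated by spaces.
after link 1: o_1 = (1.4142, -1.4142, 3.0000)
after link 2: o_2 = (-0.0858, 0.0858, 5.1213)

-0.086 0.086 5.121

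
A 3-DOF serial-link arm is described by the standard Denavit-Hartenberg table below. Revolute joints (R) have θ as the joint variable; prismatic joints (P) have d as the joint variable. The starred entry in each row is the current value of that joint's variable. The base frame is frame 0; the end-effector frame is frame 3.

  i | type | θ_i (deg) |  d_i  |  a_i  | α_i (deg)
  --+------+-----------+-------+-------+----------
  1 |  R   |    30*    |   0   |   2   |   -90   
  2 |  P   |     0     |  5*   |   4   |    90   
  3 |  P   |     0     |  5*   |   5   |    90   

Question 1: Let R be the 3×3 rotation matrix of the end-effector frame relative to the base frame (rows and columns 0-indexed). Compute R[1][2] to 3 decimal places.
End-effector z-axis (col 2 of R) = (0.5000,-0.8660,0.0000)
R[1][2] = -0.8660

-0.866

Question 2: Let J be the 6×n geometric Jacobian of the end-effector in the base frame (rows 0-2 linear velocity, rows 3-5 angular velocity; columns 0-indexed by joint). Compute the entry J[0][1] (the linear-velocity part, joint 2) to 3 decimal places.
prismatic axis z_1 = (-0.5000,0.8660,0.0000)
J_v[:, 1] = z_1; J_ω[:, 1] = (0,0,0)
entry J[0][1] = -0.5000

-0.500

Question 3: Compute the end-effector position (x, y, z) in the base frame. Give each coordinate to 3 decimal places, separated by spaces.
7.026 9.830 5.000

after link 1: o_1 = (1.7321, 1.0000, 0.0000)
after link 2: o_2 = (2.6962, 7.3301, 0.0000)
after link 3: o_3 = (7.0263, 9.8301, 5.0000)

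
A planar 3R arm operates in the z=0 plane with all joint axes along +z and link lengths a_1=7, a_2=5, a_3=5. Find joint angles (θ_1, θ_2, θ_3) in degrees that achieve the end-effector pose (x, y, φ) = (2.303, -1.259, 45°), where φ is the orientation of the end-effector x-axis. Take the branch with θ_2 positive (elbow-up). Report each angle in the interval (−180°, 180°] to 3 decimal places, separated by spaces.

-149.999 134.995 60.003

wrist centre = target − a_3·(cos φ, sin φ) = (-1.2325, -4.7945)
cos θ_2 = (24.5067−7²−5²)/(2·7·5) = -0.7070; θ_2 = 134.9952° (elbow-up)
β = atan2(-4.7945,-1.2325) = -104.4169°; ψ = atan2(3.5358,3.4648) = 45.5816°
θ_1 = β − ψ = -149.9985°
θ_3 = φ − θ_1 − θ_2 = 60.0033° (wrapped to (-180°,180°])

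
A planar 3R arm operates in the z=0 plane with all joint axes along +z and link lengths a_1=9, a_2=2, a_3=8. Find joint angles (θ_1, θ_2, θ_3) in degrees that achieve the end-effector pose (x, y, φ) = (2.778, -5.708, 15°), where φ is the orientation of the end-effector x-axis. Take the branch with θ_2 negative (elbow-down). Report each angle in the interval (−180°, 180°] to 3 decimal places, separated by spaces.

-109.940 -89.996 -145.064

wrist centre = target − a_3·(cos φ, sin φ) = (-4.9494, -7.7786)
cos θ_2 = (85.0025−9²−2²)/(2·9·2) = 0.0001; θ_2 = -89.9960° (elbow-down)
β = atan2(-7.7786,-4.9494) = -122.4681°; ψ = atan2(-2.0000,9.0001) = -12.5286°
θ_1 = β − ψ = -109.9395°
θ_3 = φ − θ_1 − θ_2 = -145.0645° (wrapped to (-180°,180°])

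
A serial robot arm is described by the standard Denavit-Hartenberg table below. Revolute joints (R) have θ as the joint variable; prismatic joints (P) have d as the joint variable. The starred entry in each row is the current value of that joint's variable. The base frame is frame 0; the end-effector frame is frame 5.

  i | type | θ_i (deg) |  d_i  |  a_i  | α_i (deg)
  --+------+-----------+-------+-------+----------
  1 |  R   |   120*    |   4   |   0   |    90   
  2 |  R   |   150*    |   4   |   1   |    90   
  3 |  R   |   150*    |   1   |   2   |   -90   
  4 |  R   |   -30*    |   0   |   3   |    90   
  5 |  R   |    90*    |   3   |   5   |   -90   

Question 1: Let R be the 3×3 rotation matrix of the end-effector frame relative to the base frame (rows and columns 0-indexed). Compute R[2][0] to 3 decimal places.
-0.250

End-effector x-axis (col 0 of R) = (-0.9665,-0.0580,-0.2500)
R[2][0] = -0.2500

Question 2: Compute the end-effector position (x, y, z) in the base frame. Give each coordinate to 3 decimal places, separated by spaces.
after link 1: o_1 = (0.0000, 0.0000, 4.0000)
after link 2: o_2 = (3.8971, 1.2500, 4.5000)
after link 3: o_3 = (3.7631, 3.4821, 4.5000)
after link 4: o_4 = (3.5389, 6.4686, 4.6740)
after link 5: o_5 = (-2.0302, 5.9542, 6.3236)

-2.030 5.954 6.324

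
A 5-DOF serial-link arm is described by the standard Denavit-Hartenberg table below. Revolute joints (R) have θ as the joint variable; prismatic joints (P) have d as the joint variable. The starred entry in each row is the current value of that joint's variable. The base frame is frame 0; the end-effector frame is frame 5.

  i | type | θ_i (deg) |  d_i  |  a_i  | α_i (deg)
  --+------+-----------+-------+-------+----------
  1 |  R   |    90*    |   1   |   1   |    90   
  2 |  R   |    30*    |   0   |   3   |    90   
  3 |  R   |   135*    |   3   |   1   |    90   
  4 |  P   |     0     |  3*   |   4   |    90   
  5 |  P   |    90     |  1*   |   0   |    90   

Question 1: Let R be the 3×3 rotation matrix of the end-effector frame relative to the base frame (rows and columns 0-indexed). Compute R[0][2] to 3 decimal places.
0.707

End-effector z-axis (col 2 of R) = (0.7071,-0.6124,-0.3536)
R[0][2] = 0.7071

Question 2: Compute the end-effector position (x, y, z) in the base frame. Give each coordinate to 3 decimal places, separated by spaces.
5.657 3.373 0.061

after link 1: o_1 = (0.0000, 1.0000, 1.0000)
after link 2: o_2 = (0.0000, 3.5981, 2.5000)
after link 3: o_3 = (0.7071, 4.4857, -0.4516)
after link 4: o_4 = (5.6569, 3.8733, -0.8052)
after link 5: o_5 = (5.6569, 3.3733, 0.0608)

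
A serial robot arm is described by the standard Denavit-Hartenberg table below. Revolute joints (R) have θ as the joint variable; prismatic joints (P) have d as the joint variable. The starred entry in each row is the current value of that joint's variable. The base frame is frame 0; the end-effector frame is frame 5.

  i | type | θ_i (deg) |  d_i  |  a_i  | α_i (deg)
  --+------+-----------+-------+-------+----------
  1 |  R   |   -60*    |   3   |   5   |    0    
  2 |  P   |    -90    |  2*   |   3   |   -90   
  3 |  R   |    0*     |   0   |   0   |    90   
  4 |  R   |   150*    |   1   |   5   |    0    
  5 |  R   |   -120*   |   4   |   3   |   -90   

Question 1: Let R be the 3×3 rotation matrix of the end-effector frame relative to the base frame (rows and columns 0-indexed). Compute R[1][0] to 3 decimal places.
-0.866

End-effector x-axis (col 0 of R) = (-0.5000,-0.8660,0.0000)
R[1][0] = -0.8660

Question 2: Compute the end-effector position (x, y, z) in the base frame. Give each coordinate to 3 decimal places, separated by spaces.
after link 1: o_1 = (2.5000, -4.3301, 3.0000)
after link 2: o_2 = (-0.0981, -5.8301, 5.0000)
after link 3: o_3 = (-0.0981, -5.8301, 5.0000)
after link 4: o_4 = (4.9019, -5.8301, 6.0000)
after link 5: o_5 = (3.4019, -8.4282, 10.0000)

3.402 -8.428 10.000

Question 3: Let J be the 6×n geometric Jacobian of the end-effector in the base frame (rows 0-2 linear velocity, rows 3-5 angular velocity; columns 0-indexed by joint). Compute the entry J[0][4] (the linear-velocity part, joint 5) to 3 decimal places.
axis z_4 = (-0.0000,0.0000,1.0000); lever o_n−o_4 = (-1.5000,-2.5981,4.0000)
cross product → J_v[:, 4] = (2.5981,-1.5000,0.0000)
J_ω[:, 4] = z_4
entry J[0][4] = 2.5981

2.598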